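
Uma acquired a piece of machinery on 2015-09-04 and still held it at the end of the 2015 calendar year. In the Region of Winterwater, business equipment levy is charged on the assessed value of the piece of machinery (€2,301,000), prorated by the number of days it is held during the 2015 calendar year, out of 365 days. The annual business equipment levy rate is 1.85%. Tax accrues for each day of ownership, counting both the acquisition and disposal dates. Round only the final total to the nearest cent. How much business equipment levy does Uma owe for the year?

Days held (2015-09-04 to 2015-12-31): 119 out of 365
Tax = €2,301,000 × 1.85% × 119/365 = €13,878.4973

€13,878.50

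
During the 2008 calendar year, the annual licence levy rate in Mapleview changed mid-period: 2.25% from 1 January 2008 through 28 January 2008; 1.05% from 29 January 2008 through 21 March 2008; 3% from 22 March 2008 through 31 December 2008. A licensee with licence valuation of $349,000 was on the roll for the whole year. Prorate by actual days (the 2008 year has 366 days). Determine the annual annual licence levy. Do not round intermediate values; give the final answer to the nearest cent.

1 January – 28 January 2008: 28 days at 2.25% → $349,000 × 2.25% × 28/366 = $600.7377
29 January – 21 March 2008: 53 days at 1.05% → $349,000 × 1.05% × 53/366 = $530.6516
22 March – 31 December 2008: 285 days at 3% → $349,000 × 3% × 285/366 = $8,152.8689
Total = $9,284.2582

$9,284.26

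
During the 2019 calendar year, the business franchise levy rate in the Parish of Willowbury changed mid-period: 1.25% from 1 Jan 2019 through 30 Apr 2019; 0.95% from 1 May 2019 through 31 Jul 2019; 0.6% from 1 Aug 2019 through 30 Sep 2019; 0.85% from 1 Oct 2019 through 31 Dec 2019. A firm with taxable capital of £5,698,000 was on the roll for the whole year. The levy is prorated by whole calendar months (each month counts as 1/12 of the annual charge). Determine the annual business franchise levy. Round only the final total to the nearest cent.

1 Jan – 30 Apr 2019: 4 months at 1.25% → £5,698,000 × 1.25% × 4/12 = £23,741.6667
1 May – 31 Jul 2019: 3 months at 0.95% → £5,698,000 × 0.95% × 3/12 = £13,532.7500
1 Aug – 30 Sep 2019: 2 months at 0.6% → £5,698,000 × 0.6% × 2/12 = £5,698.0000
1 Oct – 31 Dec 2019: 3 months at 0.85% → £5,698,000 × 0.85% × 3/12 = £12,108.2500
Total = £55,080.6667

£55,080.67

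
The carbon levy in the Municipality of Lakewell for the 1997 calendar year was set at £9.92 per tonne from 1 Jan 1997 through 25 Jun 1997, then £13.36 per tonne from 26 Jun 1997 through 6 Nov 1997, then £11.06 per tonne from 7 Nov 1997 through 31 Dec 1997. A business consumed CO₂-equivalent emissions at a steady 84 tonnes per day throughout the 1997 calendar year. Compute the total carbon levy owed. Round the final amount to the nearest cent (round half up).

£348,134.64

1 Jan – 25 Jun 1997: 176 days × 84 tonnes/day = 14,784 tonnes at £9.92/tonne → £146,657.28
26 Jun – 6 Nov 1997: 134 days × 84 tonnes/day = 11,256 tonnes at £13.36/tonne → £150,380.16
7 Nov – 31 Dec 1997: 55 days × 84 tonnes/day = 4,620 tonnes at £11.06/tonne → £51,097.20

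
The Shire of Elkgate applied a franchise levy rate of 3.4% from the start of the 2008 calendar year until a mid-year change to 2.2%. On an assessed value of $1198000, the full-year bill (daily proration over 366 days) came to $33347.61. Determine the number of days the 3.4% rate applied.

178 days

Let d = days at the first rate; then 366 − d days at the second rate.
$1198000 × [3.4%·d + 2.2%·(366−d)] / 366 = $33347.61
Solving gives d = 178, so the new rate took effect on 27 June 2008.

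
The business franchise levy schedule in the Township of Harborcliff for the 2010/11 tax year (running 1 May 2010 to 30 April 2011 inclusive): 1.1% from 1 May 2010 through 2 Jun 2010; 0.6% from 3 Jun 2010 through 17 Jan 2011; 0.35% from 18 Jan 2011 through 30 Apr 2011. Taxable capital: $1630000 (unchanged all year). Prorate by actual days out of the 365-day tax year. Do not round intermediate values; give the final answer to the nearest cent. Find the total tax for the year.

$9366.92

1 May – 2 Jun 2010: 33 days at 1.1% → $1630000 × 1.1% × 33/365 = $1621.0685
3 Jun 2010 – 17 Jan 2011: 229 days at 0.6% → $1630000 × 0.6% × 229/365 = $6135.9452
18 Jan – 30 Apr 2011: 103 days at 0.35% → $1630000 × 0.35% × 103/365 = $1609.9041
Total = $9366.9178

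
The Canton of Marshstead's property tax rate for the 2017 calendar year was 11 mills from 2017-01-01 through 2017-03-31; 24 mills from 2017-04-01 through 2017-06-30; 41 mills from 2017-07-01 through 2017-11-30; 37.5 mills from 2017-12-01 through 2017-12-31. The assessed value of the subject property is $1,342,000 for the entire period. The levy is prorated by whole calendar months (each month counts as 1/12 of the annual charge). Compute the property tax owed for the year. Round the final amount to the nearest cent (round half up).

2017-01-01 to 2017-03-31: 3 months at 11 mills → $1,342,000 × 1.1% × 3/12 = $3,690.5000
2017-04-01 to 2017-06-30: 3 months at 24 mills → $1,342,000 × 2.4% × 3/12 = $8,052.0000
2017-07-01 to 2017-11-30: 5 months at 41 mills → $1,342,000 × 4.1% × 5/12 = $22,925.8333
2017-12-01 to 2017-12-31: 1 month at 37.5 mills → $1,342,000 × 3.75% × 1/12 = $4,193.7500
Total = $38,862.0833

$38,862.08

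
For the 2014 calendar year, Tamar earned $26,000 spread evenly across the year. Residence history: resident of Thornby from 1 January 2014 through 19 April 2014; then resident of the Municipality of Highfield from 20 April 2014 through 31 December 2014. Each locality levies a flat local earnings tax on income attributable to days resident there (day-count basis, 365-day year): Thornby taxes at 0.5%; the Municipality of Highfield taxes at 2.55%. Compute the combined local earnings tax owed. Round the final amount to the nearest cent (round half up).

$503.83

Thornby, 1 January – 19 April 2014: 109 days → $26,000 × 0.5% × 109/365 = $38.8219
The Municipality of Highfield, 20 April – 31 December 2014: 256 days → $26,000 × 2.55% × 256/365 = $465.0082
Total = $503.8301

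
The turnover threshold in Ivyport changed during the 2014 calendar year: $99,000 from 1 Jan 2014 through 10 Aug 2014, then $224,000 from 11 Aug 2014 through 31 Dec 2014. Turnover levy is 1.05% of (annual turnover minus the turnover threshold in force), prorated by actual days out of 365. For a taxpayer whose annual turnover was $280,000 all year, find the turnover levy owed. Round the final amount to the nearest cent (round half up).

1 Jan – 10 Aug 2014: 222 days, exemption $99,000 → ($280,000 − $99,000) × 1.05% × 222/365 = $1,155.9205
11 Aug – 31 Dec 2014: 143 days, exemption $224,000 → ($280,000 − $224,000) × 1.05% × 143/365 = $230.3671
Total = $1,386.2877

$1,386.29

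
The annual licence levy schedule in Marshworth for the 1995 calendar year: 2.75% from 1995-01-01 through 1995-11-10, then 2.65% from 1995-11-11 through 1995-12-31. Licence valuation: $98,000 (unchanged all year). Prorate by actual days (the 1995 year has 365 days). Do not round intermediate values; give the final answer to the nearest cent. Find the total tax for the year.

1995-01-01 to 1995-11-10: 314 days at 2.75% → $98,000 × 2.75% × 314/365 = $2,318.4384
1995-11-11 to 1995-12-31: 51 days at 2.65% → $98,000 × 2.65% × 51/365 = $362.8685
Total = $2,681.3068

$2,681.31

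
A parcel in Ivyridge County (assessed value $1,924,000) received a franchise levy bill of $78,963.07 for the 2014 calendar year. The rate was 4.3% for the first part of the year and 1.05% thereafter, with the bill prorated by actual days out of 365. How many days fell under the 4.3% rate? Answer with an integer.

343 days

Let d = days at the first rate; then 365 − d days at the second rate.
$1,924,000 × [4.3%·d + 1.05%·(365−d)] / 365 = $78,963.07
Solving gives d = 343, so the new rate took effect on 10 Dec 2014.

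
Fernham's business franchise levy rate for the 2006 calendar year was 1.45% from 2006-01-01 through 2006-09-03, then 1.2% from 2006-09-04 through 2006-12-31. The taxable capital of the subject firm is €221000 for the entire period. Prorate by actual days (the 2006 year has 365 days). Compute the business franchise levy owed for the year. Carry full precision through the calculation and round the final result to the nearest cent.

2006-01-01 to 2006-09-03: 246 days at 1.45% → €221000 × 1.45% × 246/365 = €2159.7452
2006-09-04 to 2006-12-31: 119 days at 1.2% → €221000 × 1.2% × 119/365 = €864.6247
Total = €3024.3699

€3024.37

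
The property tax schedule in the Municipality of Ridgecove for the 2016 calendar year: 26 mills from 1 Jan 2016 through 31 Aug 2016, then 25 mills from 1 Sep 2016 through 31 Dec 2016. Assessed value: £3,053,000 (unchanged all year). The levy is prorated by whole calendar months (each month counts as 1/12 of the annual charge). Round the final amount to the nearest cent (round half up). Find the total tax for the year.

1 Jan – 31 Aug 2016: 8 months at 26 mills → £3,053,000 × 2.6% × 8/12 = £52,918.6667
1 Sep – 31 Dec 2016: 4 months at 25 mills → £3,053,000 × 2.5% × 4/12 = £25,441.6667
Total = £78,360.3333

£78,360.33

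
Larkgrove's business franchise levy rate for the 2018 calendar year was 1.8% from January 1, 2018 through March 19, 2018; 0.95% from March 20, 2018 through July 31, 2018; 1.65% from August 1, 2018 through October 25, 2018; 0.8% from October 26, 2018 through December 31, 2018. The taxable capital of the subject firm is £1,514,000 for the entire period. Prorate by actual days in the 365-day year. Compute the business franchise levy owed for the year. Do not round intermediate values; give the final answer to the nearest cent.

January 1 – March 19, 2018: 78 days at 1.8% → £1,514,000 × 1.8% × 78/365 = £5,823.7151
March 20 – July 31, 2018: 134 days at 0.95% → £1,514,000 × 0.95% × 134/365 = £5,280.3342
August 1 – October 25, 2018: 86 days at 1.65% → £1,514,000 × 1.65% × 86/365 = £5,885.9342
October 26 – December 31, 2018: 67 days at 0.8% → £1,514,000 × 0.8% × 67/365 = £2,223.2986
Total = £19,213.2822

£19,213.28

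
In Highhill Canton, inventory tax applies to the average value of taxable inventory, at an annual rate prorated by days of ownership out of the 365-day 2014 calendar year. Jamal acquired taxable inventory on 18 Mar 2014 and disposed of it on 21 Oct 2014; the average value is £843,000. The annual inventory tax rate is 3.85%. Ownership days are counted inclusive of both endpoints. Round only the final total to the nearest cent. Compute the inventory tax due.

Days held (18 Mar – 21 Oct 2014): 218 out of 365
Tax = £843,000 × 3.85% × 218/365 = £19,384.3808

£19,384.38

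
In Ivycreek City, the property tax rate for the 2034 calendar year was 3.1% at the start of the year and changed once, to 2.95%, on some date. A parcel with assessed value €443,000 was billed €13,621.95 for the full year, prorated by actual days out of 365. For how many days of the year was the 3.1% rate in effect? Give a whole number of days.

304 days

Let d = days at the first rate; then 365 − d days at the second rate.
€443,000 × [3.1%·d + 2.95%·(365−d)] / 365 = €13,621.95
Solving gives d = 304, so the new rate took effect on November 1, 2034.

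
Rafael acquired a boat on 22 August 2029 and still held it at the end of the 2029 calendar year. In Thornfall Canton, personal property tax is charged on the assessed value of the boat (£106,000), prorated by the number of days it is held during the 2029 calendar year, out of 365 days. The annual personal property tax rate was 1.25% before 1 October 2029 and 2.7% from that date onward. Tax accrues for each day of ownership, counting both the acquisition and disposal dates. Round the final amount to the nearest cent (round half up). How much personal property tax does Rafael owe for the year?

£866.59

22 August – 30 September 2029: 40 days at 1.25% → £106,000 × 1.25% × 40/365 = £145.2055
1 October – 31 December 2029: 92 days at 2.7% → £106,000 × 2.7% × 92/365 = £721.3808
Total = £866.5863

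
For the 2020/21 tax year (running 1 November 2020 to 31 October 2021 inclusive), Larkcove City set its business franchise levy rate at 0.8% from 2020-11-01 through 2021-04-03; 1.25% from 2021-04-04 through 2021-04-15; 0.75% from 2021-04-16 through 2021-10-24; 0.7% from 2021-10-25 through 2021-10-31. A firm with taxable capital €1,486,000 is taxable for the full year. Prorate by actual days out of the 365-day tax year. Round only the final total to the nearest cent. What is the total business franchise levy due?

2020-11-01 to 2021-04-03: 154 days at 0.8% → €1,486,000 × 0.8% × 154/365 = €5,015.7589
2021-04-04 to 2021-04-15: 12 days at 1.25% → €1,486,000 × 1.25% × 12/365 = €610.6849
2021-04-16 to 2021-10-24: 192 days at 0.75% → €1,486,000 × 0.75% × 192/365 = €5,862.5753
2021-10-25 to 2021-10-31: 7 days at 0.7% → €1,486,000 × 0.7% × 7/365 = €199.4904
Total = €11,688.5096

€11,688.51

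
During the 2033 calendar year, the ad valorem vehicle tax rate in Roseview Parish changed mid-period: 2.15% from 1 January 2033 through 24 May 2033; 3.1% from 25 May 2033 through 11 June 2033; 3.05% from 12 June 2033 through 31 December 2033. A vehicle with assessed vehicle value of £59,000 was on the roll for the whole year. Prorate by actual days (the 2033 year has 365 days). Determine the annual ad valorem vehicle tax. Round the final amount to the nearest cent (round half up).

£1,591.46

1 January – 24 May 2033: 144 days at 2.15% → £59,000 × 2.15% × 144/365 = £500.4493
25 May – 11 June 2033: 18 days at 3.1% → £59,000 × 3.1% × 18/365 = £90.1973
12 June – 31 December 2033: 203 days at 3.05% → £59,000 × 3.05% × 203/365 = £1,000.8178
Total = £1,591.4644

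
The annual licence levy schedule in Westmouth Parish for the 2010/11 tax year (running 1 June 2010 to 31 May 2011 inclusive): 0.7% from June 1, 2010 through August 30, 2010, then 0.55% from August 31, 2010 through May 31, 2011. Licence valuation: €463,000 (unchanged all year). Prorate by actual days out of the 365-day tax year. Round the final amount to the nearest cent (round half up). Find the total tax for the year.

June 1 – August 30, 2010: 91 days at 0.7% → €463,000 × 0.7% × 91/365 = €808.0301
August 31, 2010 – May 31, 2011: 274 days at 0.55% → €463,000 × 0.55% × 274/365 = €1,911.6192
Total = €2,719.6493

€2,719.65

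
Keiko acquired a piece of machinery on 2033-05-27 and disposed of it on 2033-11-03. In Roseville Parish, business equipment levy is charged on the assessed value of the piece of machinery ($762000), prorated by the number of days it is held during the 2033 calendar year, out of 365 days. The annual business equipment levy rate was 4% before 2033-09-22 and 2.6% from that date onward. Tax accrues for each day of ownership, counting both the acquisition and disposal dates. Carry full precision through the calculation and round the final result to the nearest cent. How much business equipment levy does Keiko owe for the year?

$12187.82

2033-05-27 to 2033-09-21: 118 days at 4% → $762000 × 4% × 118/365 = $9853.8082
2033-09-22 to 2033-11-03: 43 days at 2.6% → $762000 × 2.6% × 43/365 = $2334.0164
Total = $12187.8247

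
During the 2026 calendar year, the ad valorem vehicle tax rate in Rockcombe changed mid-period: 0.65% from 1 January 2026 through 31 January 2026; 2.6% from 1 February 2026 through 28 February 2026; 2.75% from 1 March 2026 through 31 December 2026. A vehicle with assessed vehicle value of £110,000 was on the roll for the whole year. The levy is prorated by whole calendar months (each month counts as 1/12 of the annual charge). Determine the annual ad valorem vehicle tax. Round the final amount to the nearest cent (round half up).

1 January – 31 January 2026: 1 month at 0.65% → £110,000 × 0.65% × 1/12 = £59.5833
1 February – 28 February 2026: 1 month at 2.6% → £110,000 × 2.6% × 1/12 = £238.3333
1 March – 31 December 2026: 10 months at 2.75% → £110,000 × 2.75% × 10/12 = £2,520.8333
Total = £2,818.7500

£2,818.75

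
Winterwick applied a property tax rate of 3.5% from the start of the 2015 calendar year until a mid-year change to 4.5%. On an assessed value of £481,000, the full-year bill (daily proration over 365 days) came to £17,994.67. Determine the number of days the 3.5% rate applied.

277 days

Let d = days at the first rate; then 365 − d days at the second rate.
£481,000 × [3.5%·d + 4.5%·(365−d)] / 365 = £17,994.67
Solving gives d = 277, so the new rate took effect on October 5, 2015.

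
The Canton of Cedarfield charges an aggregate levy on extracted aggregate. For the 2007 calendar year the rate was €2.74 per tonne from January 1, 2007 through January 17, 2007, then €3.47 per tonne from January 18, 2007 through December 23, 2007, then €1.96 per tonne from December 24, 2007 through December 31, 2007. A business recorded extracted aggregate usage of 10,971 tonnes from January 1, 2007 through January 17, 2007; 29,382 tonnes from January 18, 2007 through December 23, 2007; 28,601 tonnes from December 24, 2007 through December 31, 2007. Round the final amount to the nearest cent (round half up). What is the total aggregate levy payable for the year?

January 1 – January 17, 2007: 10,971 tonnes at €2.74/tonne → €30,060.54
January 18 – December 23, 2007: 29,382 tonnes at €3.47/tonne → €101,955.54
December 24 – December 31, 2007: 28,601 tonnes at €1.96/tonne → €56,057.96

€188,074.04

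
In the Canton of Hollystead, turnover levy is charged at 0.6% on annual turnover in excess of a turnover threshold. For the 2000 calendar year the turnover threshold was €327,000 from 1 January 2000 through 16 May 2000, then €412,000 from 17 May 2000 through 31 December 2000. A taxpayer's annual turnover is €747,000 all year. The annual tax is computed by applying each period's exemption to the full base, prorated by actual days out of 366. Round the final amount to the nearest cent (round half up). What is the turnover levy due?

€2,200.90

1 January – 16 May 2000: 137 days, exemption €327,000 → (€747,000 − €327,000) × 0.6% × 137/366 = €943.2787
17 May – 31 December 2000: 229 days, exemption €412,000 → (€747,000 − €412,000) × 0.6% × 229/366 = €1,257.6230
Total = €2,200.9016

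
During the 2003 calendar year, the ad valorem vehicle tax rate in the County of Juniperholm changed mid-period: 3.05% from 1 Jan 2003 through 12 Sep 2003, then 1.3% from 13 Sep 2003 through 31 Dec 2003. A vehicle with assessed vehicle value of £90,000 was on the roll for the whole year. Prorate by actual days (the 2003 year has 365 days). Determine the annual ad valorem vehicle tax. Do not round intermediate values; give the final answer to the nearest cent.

£2,270.34

1 Jan – 12 Sep 2003: 255 days at 3.05% → £90,000 × 3.05% × 255/365 = £1,917.7397
13 Sep – 31 Dec 2003: 110 days at 1.3% → £90,000 × 1.3% × 110/365 = £352.6027
Total = £2,270.3425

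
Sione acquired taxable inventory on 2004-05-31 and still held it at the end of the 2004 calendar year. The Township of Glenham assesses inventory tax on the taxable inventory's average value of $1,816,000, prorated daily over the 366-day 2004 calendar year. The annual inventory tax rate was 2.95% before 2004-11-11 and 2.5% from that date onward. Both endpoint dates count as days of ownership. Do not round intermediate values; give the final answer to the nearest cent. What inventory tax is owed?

$30,331.17

2004-05-31 to 2004-11-10: 164 days at 2.95% → $1,816,000 × 2.95% × 164/366 = $24,004.9399
2004-11-11 to 2004-12-31: 51 days at 2.5% → $1,816,000 × 2.5% × 51/366 = $6,326.2295
Total = $30,331.1694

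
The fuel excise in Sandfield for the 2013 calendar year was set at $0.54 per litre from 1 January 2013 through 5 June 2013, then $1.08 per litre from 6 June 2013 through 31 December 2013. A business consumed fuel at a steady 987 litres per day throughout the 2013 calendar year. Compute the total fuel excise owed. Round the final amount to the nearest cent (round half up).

1 January – 5 June 2013: 156 days × 987 litres/day = 153,972 litres at $0.54/litre → $83144.88
6 June – 31 December 2013: 209 days × 987 litres/day = 206,283 litres at $1.08/litre → $222785.64

$305930.52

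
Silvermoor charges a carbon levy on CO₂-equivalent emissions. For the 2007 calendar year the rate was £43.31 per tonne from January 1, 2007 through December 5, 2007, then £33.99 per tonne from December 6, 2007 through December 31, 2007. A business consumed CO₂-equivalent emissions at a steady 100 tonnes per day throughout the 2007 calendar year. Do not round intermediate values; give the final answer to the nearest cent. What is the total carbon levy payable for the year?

£1,556,583.00

January 1 – December 5, 2007: 339 days × 100 tonnes/day = 33,900 tonnes at £43.31/tonne → £1,468,209.00
December 6 – December 31, 2007: 26 days × 100 tonnes/day = 2,600 tonnes at £33.99/tonne → £88,374.00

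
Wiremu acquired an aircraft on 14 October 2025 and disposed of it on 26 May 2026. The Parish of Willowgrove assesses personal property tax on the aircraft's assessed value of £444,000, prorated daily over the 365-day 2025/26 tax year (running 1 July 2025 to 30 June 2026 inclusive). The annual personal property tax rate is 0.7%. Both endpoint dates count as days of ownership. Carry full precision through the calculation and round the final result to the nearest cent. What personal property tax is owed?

Days held (14 October 2025 – 26 May 2026): 225 out of 365
Tax = £444,000 × 0.7% × 225/365 = £1,915.8904

£1,915.89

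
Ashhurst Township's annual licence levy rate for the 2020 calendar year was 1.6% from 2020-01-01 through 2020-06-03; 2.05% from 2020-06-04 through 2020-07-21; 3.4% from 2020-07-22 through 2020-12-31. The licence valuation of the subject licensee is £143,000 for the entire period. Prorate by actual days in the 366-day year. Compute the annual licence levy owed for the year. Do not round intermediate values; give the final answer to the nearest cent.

£3,518.74

2020-01-01 to 2020-06-03: 155 days at 1.6% → £143,000 × 1.6% × 155/366 = £968.9617
2020-06-04 to 2020-07-21: 48 days at 2.05% → £143,000 × 2.05% × 48/366 = £384.4590
2020-07-22 to 2020-12-31: 163 days at 3.4% → £143,000 × 3.4% × 163/366 = £2,165.3169
Total = £3,518.7377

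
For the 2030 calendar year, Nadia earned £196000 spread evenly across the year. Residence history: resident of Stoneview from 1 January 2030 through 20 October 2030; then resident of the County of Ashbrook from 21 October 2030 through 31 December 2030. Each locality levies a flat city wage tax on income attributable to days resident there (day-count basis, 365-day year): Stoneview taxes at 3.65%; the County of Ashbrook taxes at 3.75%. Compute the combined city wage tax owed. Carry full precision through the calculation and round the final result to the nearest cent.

£7192.66

Stoneview, 1 January – 20 October 2030: 293 days → £196000 × 3.65% × 293/365 = £5742.8000
The County of Ashbrook, 21 October – 31 December 2030: 72 days → £196000 × 3.75% × 72/365 = £1449.8630
Total = £7192.6630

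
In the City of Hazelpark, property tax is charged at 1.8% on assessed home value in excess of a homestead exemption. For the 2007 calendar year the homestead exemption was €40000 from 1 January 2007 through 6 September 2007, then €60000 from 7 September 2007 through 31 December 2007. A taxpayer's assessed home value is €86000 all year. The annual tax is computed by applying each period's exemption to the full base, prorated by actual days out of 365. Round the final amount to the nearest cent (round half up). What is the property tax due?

€713.59

1 January – 6 September 2007: 249 days, exemption €40000 → (€86000 − €40000) × 1.8% × 249/365 = €564.8548
7 September – 31 December 2007: 116 days, exemption €60000 → (€86000 − €60000) × 1.8% × 116/365 = €148.7342
Total = €713.5890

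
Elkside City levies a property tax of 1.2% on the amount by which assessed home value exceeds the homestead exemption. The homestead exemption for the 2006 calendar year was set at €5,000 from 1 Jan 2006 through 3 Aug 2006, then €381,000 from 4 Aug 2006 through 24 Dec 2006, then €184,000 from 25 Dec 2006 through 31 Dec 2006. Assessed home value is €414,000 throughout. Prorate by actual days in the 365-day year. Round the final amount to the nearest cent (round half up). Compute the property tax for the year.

€3,099.09

1 Jan – 3 Aug 2006: 215 days, exemption €5,000 → (€414,000 − €5,000) × 1.2% × 215/365 = €2,891.0137
4 Aug – 24 Dec 2006: 143 days, exemption €381,000 → (€414,000 − €381,000) × 1.2% × 143/365 = €155.1452
25 Dec – 31 Dec 2006: 7 days, exemption €184,000 → (€414,000 − €184,000) × 1.2% × 7/365 = €52.9315
Total = €3,099.0904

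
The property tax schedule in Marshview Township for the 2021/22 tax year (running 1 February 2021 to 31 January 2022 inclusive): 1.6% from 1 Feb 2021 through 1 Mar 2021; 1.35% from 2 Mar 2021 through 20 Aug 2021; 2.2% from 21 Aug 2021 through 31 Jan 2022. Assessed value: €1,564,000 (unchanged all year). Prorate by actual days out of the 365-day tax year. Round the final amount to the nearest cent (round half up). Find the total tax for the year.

€27,397.85

1 Feb – 1 Mar 2021: 29 days at 1.6% → €1,564,000 × 1.6% × 29/365 = €1,988.2082
2 Mar – 20 Aug 2021: 172 days at 1.35% → €1,564,000 × 1.35% × 172/365 = €9,949.6110
21 Aug 2021 – 31 Jan 2022: 164 days at 2.2% → €1,564,000 × 2.2% × 164/365 = €15,460.0329
Total = €27,397.8521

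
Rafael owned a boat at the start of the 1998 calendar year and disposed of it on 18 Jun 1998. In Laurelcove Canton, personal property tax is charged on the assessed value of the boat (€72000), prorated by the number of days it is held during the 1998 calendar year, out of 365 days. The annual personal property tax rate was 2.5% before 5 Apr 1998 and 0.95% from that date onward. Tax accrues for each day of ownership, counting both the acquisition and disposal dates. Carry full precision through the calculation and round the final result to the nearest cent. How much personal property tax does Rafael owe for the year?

€604.11

1 Jan – 4 Apr 1998: 94 days at 2.5% → €72000 × 2.5% × 94/365 = €463.5616
5 Apr – 18 Jun 1998: 75 days at 0.95% → €72000 × 0.95% × 75/365 = €140.5479
Total = €604.1096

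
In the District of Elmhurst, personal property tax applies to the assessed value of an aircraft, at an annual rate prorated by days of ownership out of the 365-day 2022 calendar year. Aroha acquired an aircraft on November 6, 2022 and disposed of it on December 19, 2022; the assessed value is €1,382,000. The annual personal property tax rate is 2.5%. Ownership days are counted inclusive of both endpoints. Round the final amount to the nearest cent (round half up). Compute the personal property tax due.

Days held (November 6 – December 19, 2022): 44 out of 365
Tax = €1,382,000 × 2.5% × 44/365 = €4,164.9315

€4,164.93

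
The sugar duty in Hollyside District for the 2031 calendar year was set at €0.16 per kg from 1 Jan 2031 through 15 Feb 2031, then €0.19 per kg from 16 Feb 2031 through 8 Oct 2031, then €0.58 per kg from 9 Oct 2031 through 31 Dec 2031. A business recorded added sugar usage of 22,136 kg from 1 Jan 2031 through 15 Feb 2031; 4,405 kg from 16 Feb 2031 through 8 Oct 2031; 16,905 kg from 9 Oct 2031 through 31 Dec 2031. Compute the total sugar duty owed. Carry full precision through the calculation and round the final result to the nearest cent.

€14,183.61

1 Jan – 15 Feb 2031: 22,136 kg at €0.16/kg → €3,541.76
16 Feb – 8 Oct 2031: 4,405 kg at €0.19/kg → €836.95
9 Oct – 31 Dec 2031: 16,905 kg at €0.58/kg → €9,804.90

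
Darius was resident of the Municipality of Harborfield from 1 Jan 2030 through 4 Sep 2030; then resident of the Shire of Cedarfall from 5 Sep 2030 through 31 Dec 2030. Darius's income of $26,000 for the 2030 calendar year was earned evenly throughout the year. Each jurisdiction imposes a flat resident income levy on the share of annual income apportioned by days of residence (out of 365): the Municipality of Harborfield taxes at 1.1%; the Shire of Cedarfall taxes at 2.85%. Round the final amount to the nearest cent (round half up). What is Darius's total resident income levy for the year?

The Municipality of Harborfield, 1 Jan – 4 Sep 2030: 247 days → $26,000 × 1.1% × 247/365 = $193.5397
The Shire of Cedarfall, 5 Sep – 31 Dec 2030: 118 days → $26,000 × 2.85% × 118/365 = $239.5562
Total = $433.0959

$433.10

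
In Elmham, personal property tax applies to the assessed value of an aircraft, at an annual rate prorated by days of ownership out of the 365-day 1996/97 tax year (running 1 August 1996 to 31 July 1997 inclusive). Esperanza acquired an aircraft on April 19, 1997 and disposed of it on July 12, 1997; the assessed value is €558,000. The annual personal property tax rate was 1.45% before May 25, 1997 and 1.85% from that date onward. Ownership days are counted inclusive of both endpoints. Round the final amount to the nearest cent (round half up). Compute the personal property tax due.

€2,183.84

April 19 – May 24, 1997: 36 days at 1.45% → €558,000 × 1.45% × 36/365 = €798.0164
May 25 – July 12, 1997: 49 days at 1.85% → €558,000 × 1.85% × 49/365 = €1,385.8274
Total = €2,183.8438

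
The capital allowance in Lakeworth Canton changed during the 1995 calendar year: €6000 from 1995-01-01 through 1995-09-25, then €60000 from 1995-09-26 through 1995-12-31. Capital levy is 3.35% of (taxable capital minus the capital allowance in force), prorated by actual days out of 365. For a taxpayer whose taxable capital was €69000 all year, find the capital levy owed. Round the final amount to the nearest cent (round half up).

€1629.75

1995-01-01 to 1995-09-25: 268 days, exemption €6000 → (€69000 − €6000) × 3.35% × 268/365 = €1549.6274
1995-09-26 to 1995-12-31: 97 days, exemption €60000 → (€69000 − €60000) × 3.35% × 97/365 = €80.1247
Total = €1629.7521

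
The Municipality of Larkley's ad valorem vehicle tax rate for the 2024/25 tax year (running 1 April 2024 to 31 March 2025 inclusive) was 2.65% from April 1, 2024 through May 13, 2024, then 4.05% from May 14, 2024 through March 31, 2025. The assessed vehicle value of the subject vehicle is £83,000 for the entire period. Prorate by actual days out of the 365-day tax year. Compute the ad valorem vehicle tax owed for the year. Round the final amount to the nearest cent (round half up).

April 1 – May 13, 2024: 43 days at 2.65% → £83,000 × 2.65% × 43/365 = £259.1192
May 14, 2024 – March 31, 2025: 322 days at 4.05% → £83,000 × 4.05% × 322/365 = £2,965.4877
Total = £3,224.6068

£3,224.61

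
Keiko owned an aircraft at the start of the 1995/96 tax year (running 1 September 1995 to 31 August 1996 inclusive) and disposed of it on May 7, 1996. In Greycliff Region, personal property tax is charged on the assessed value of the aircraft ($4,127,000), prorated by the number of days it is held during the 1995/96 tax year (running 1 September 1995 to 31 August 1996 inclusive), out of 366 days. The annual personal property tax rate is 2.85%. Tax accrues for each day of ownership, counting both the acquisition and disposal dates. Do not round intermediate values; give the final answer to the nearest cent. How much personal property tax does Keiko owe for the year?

$80,341.19

Days held (September 1, 1995 – May 7, 1996): 250 out of 366
Tax = $4,127,000 × 2.85% × 250/366 = $80,341.1885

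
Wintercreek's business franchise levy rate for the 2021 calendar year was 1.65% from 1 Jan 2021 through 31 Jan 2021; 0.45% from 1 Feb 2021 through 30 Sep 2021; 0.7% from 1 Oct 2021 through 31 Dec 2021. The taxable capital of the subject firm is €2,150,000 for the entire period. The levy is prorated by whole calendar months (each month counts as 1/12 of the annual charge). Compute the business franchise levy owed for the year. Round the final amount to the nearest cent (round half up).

€13,168.75

1 Jan – 31 Jan 2021: 1 month at 1.65% → €2,150,000 × 1.65% × 1/12 = €2,956.2500
1 Feb – 30 Sep 2021: 8 months at 0.45% → €2,150,000 × 0.45% × 8/12 = €6,450.0000
1 Oct – 31 Dec 2021: 3 months at 0.7% → €2,150,000 × 0.7% × 3/12 = €3,762.5000
Total = €13,168.7500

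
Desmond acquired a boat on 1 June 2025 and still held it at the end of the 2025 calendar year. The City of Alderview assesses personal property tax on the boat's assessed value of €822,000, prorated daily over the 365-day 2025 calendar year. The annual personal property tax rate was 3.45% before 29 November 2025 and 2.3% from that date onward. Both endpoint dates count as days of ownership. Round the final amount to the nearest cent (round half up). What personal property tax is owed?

1 June – 28 November 2025: 181 days at 3.45% → €822,000 × 3.45% × 181/365 = €14,062.9562
29 November – 31 December 2025: 33 days at 2.3% → €822,000 × 2.3% × 33/365 = €1,709.3096
Total = €15,772.2658

€15,772.27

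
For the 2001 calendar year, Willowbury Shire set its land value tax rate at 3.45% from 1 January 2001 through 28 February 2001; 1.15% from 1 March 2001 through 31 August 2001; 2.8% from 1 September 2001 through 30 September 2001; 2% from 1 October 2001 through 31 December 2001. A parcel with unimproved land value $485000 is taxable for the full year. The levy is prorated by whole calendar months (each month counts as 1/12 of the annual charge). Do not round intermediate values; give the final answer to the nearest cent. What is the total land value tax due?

$9134.17

1 January – 28 February 2001: 2 months at 3.45% → $485000 × 3.45% × 2/12 = $2788.7500
1 March – 31 August 2001: 6 months at 1.15% → $485000 × 1.15% × 6/12 = $2788.7500
1 September – 30 September 2001: 1 month at 2.8% → $485000 × 2.8% × 1/12 = $1131.6667
1 October – 31 December 2001: 3 months at 2% → $485000 × 2% × 3/12 = $2425.0000
Total = $9134.1667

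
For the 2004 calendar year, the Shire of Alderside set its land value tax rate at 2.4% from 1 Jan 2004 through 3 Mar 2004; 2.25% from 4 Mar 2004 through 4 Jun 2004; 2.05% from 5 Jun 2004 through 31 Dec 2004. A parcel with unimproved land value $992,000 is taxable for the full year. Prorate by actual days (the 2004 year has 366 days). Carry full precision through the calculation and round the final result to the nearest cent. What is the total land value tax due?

$21,437.77

1 Jan – 3 Mar 2004: 63 days at 2.4% → $992,000 × 2.4% × 63/366 = $4,098.0984
4 Mar – 4 Jun 2004: 93 days at 2.25% → $992,000 × 2.25% × 93/366 = $5,671.4754
5 Jun – 31 Dec 2004: 210 days at 2.05% → $992,000 × 2.05% × 210/366 = $11,668.1967
Total = $21,437.7705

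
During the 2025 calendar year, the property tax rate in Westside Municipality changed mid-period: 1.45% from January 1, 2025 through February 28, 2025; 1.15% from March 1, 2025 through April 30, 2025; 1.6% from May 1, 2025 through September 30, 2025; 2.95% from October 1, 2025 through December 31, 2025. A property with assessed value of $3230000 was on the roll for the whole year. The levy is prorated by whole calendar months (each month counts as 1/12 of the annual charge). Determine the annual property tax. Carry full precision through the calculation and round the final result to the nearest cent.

$59351.25

January 1 – February 28, 2025: 2 months at 1.45% → $3230000 × 1.45% × 2/12 = $7805.8333
March 1 – April 30, 2025: 2 months at 1.15% → $3230000 × 1.15% × 2/12 = $6190.8333
May 1 – September 30, 2025: 5 months at 1.6% → $3230000 × 1.6% × 5/12 = $21533.3333
October 1 – December 31, 2025: 3 months at 2.95% → $3230000 × 2.95% × 3/12 = $23821.2500
Total = $59351.2500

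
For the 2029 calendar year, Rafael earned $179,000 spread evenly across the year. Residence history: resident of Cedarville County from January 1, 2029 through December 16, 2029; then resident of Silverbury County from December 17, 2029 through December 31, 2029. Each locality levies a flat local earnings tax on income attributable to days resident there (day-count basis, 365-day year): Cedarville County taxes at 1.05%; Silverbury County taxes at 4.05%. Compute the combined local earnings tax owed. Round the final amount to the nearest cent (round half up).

$2,100.18

Cedarville County, January 1 – December 16, 2029: 350 days → $179,000 × 1.05% × 350/365 = $1,802.2603
Silverbury County, December 17 – December 31, 2029: 15 days → $179,000 × 4.05% × 15/365 = $297.9247
Total = $2,100.1849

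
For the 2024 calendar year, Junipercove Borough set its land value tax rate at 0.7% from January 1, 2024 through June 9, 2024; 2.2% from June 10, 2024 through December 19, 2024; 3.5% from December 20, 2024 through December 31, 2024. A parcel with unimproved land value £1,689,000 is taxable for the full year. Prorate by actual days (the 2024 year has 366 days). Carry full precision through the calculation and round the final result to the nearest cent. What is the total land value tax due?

January 1 – June 9, 2024: 161 days at 0.7% → £1,689,000 × 0.7% × 161/366 = £5,200.8279
June 10 – December 19, 2024: 193 days at 2.2% → £1,689,000 × 2.2% × 193/366 = £19,594.2459
December 20 – December 31, 2024: 12 days at 3.5% → £1,689,000 × 3.5% × 12/366 = £1,938.1967
Total = £26,733.2705

£26,733.27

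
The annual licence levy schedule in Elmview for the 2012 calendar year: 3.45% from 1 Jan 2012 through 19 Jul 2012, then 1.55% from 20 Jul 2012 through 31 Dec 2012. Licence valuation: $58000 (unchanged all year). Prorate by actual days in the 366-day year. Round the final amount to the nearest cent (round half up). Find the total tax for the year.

$1504.20

1 Jan – 19 Jul 2012: 201 days at 3.45% → $58000 × 3.45% × 201/366 = $1098.9098
20 Jul – 31 Dec 2012: 165 days at 1.55% → $58000 × 1.55% × 165/366 = $405.2869
Total = $1504.1967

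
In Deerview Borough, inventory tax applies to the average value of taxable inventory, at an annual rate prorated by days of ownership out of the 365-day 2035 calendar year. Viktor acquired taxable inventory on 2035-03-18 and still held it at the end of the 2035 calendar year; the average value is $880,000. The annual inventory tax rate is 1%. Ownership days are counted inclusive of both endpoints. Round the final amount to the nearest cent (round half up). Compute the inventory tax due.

Days held (2035-03-18 to 2035-12-31): 289 out of 365
Tax = $880,000 × 1% × 289/365 = $6,967.6712

$6,967.67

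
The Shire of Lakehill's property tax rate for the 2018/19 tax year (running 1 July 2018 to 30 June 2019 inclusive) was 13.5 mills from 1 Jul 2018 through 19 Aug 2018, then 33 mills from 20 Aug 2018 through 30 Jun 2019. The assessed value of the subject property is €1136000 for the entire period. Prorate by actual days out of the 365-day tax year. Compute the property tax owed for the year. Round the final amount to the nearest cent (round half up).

€34453.48

1 Jul – 19 Aug 2018: 50 days at 13.5 mills → €1136000 × 1.35% × 50/365 = €2100.8219
20 Aug 2018 – 30 Jun 2019: 315 days at 33 mills → €1136000 × 3.3% × 315/365 = €32352.6575
Total = €34453.4795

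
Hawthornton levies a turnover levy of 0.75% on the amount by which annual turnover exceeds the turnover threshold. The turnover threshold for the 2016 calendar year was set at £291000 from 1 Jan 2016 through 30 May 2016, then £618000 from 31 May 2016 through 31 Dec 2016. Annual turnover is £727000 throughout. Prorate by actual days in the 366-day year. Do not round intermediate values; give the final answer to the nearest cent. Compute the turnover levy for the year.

1 Jan – 30 May 2016: 151 days, exemption £291000 → (£727000 − £291000) × 0.75% × 151/366 = £1349.0984
31 May – 31 Dec 2016: 215 days, exemption £618000 → (£727000 − £618000) × 0.75% × 215/366 = £480.2254
Total = £1829.3238

£1829.32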